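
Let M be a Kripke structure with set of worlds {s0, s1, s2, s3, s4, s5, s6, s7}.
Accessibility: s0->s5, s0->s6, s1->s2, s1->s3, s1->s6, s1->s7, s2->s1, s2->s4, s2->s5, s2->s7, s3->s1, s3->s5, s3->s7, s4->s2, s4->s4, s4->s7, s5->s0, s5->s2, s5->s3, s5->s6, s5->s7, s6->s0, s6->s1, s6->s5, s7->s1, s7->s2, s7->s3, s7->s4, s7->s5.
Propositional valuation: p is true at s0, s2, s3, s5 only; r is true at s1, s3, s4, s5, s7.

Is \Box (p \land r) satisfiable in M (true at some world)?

No

Let φ = \Box (p \land r). Evaluate φ at each world:
  s0 (successors {s5, s6}): φ is false.
  s1 (successors {s2, s3, s6, s7}): φ is false.
  s2 (successors {s1, s4, s5, s7}): φ is false.
  s3 (successors {s1, s5, s7}): φ is false.
  s4 (successors {s2, s4, s7}): φ is false.
  s5 (successors {s0, s2, s3, s6, s7}): φ is false.
  s6 (successors {s0, s1, s5}): φ is false.
  s7 (successors {s1, s2, s3, s4, s5}): φ is false.
For instance, at s6:
  At s6: \Box (p \land r) requires p \land r at every successor {s0, s1, s5}.
    p \land r fails at s0, so \Box (p \land r) is false at s6.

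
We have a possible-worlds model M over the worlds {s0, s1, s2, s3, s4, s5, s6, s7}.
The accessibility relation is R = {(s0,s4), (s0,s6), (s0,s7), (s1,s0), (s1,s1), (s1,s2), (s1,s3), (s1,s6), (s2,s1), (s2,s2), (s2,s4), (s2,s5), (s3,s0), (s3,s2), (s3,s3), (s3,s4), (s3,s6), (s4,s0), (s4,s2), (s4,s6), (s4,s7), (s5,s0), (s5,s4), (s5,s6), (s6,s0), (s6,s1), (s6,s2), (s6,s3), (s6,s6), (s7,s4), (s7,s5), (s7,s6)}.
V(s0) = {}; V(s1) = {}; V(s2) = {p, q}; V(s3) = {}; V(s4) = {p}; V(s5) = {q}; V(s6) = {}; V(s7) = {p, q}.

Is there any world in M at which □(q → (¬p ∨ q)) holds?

Yes

Let φ = □(q → (¬p ∨ q)). Evaluate φ at each world:
  s0 (successors {s4, s6, s7}): φ is true.
  s1 (successors {s0, s1, s2, s3, s6}): φ is true.
  s2 (successors {s1, s2, s4, s5}): φ is true.
  s3 (successors {s0, s2, s3, s4, s6}): φ is true.
  s4 (successors {s0, s2, s6, s7}): φ is true.
  s5 (successors {s0, s4, s6}): φ is true.
  s6 (successors {s0, s1, s2, s3, s6}): φ is true.
  s7 (successors {s4, s5, s6}): φ is true.
Detail at s0 (witness):
  At s0: □(q → (¬p ∨ q)) requires q → (¬p ∨ q) at every successor {s4, s6, s7}.
    At s4: q → (¬p ∨ q) is true.
    At s6: q → (¬p ∨ q) is true.
    At s7: q → (¬p ∨ q) is true.
  So □(q → (¬p ∨ q)) is true at s0.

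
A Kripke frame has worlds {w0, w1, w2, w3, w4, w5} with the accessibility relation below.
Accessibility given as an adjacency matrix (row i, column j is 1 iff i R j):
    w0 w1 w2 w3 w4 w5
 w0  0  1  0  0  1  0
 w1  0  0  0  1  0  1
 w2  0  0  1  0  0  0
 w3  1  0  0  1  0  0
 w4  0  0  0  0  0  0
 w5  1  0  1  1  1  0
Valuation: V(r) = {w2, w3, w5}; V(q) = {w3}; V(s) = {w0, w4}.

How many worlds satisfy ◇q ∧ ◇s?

2

Recall that ◇ψ holds at a world iff ψ holds at some accessible world.
Let φ = ◇q ∧ ◇s. Evaluate φ at each world:
  w0 (successors {w1, w4}): φ is false.
  w1 (successors {w3, w5}): φ is false.
  w2 (successors {w2}): φ is false.
  w3 (successors {w0, w3}): φ is true.
  w4 (successors ∅): φ is false.
  w5 (successors {w0, w2, w3, w4}): φ is true.
For instance, at w0:
  At w0: ◇q is false, ◇s is true, so ◇q ∧ ◇s is false.
    At w0: ◇q requires q at some successor in {w1, w4}.
      At w1: q is false.
      At w4: q is false.
    So ◇q is false at w0.
    At w0: ◇s requires s at some successor in {w1, w4}.
      s holds at w4, so ◇s is true at w0.
Satisfying worlds: {w3, w5}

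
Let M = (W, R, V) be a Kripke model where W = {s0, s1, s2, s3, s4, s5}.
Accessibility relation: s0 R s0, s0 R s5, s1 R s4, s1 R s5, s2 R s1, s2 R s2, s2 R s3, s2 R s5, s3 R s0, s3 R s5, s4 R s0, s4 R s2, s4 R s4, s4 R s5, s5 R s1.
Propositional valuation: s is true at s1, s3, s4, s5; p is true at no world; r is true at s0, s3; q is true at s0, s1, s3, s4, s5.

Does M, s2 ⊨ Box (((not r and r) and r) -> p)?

Yes

Recall that Box ψ holds at a world iff ψ holds at every accessible world, and Dia ψ holds iff ψ holds at some accessible world.
At s2: Box (((not r and r) and r) -> p) requires ((not r and r) and r) -> p at every successor {s1, s2, s3, s5}.
  At s1: ((not r and r) and r) -> p is true.
  At s2: ((not r and r) and r) -> p is true.
  At s3: ((not r and r) and r) -> p is true.
  At s5: ((not r and r) and r) -> p is true.
So Box (((not r and r) and r) -> p) is true at s2.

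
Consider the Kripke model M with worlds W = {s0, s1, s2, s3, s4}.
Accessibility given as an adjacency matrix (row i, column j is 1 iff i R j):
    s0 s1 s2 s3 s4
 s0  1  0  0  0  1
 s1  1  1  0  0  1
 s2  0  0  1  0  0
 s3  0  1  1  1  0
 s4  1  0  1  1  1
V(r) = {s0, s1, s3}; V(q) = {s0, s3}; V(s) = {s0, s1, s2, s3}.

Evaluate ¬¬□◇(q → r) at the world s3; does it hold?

At s3: ¬□◇(q → r) is false, so ¬¬□◇(q → r) is true.
  At s3: □◇(q → r) is true, so ¬□◇(q → r) is false.
    At s3: □◇(q → r) requires ◇(q → r) at every successor {s1, s2, s3}.
      At s1: ◇(q → r) is true.
      At s2: ◇(q → r) is true.
      At s3: ◇(q → r) is true.
    So □◇(q → r) is true at s3.

Yes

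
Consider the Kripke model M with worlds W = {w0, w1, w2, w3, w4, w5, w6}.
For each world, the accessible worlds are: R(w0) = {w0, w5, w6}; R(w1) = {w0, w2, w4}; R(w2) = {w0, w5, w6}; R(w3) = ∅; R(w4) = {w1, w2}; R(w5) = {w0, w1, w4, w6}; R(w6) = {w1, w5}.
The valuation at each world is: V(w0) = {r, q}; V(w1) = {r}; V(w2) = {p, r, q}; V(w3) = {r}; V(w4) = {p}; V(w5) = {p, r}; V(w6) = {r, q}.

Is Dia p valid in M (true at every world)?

Let φ = Dia p. Evaluate φ at each world:
  w0 (successors {w0, w5, w6}): φ is true.
  w1 (successors {w0, w2, w4}): φ is true.
  w2 (successors {w0, w5, w6}): φ is true.
  w3 (successors ∅): φ is false.
  w4 (successors {w1, w2}): φ is true.
  w5 (successors {w0, w1, w4, w6}): φ is true.
  w6 (successors {w1, w5}): φ is true.
Detail at w3 (counterexample):
  At w3: no accessible worlds, so Dia p is false.

No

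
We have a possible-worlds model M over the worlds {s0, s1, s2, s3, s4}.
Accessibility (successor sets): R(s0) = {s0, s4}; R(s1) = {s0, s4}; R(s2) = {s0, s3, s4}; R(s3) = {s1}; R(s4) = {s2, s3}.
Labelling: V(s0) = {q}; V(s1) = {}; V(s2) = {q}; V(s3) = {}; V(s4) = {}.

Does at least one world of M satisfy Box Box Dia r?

Let φ = Box Box Dia r. Evaluate φ at each world:
  s0 (successors {s0, s4}): φ is false.
  s1 (successors {s0, s4}): φ is false.
  s2 (successors {s0, s3, s4}): φ is false.
  s3 (successors {s1}): φ is false.
  s4 (successors {s2, s3}): φ is false.
For instance, at s3:
  At s3: Box Box Dia r requires Box Dia r at every successor {s1}.
    Box Dia r fails at s1, so Box Box Dia r is false at s3.
      At s1: Box Dia r requires Dia r at every successor {s0, s4}.
        Dia r fails at s0, so Box Dia r is false at s1.

No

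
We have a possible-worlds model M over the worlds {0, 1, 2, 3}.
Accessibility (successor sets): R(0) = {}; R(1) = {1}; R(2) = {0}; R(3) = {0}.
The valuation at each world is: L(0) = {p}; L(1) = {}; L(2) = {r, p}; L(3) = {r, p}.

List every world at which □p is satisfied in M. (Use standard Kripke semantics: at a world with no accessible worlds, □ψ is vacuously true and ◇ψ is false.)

0, 2, 3

Let φ = □p. Evaluate φ at each world:
  0 (successors ∅): φ is true.
  1 (successors {1}): φ is false.
  2 (successors {0}): φ is true.
  3 (successors {0}): φ is true.
For instance, at 3:
  At 3: □p requires p at every successor {0}.
    At 0: p is true.
  So □p is true at 3.
Satisfying worlds: {0, 2, 3}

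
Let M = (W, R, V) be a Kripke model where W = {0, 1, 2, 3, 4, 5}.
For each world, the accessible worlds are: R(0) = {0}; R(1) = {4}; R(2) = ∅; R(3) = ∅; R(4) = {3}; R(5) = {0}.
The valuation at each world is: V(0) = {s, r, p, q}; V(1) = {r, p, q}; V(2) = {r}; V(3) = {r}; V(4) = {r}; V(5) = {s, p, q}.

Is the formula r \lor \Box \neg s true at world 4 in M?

Yes

At 4: r is true, \Box \neg s is true, so r \lor \Box \neg s is true.
  At 4: \Box \neg s requires \neg s at every successor {3}.
    At 3: \neg s is true.
  So \Box \neg s is true at 4.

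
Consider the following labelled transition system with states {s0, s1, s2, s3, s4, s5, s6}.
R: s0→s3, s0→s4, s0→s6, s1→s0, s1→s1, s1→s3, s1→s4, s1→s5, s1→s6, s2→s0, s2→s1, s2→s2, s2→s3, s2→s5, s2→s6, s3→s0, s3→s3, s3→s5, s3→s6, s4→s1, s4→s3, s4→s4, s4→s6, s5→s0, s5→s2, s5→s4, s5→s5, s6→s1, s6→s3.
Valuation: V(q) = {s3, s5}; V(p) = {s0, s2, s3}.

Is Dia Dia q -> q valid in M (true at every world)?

Let φ = Dia Dia q -> q. Evaluate φ at each world:
  s0 (successors {s3, s4, s6}): φ is false.
  s1 (successors {s0, s1, s3, s4, s5, s6}): φ is false.
  s2 (successors {s0, s1, s2, s3, s5, s6}): φ is false.
  s3 (successors {s0, s3, s5, s6}): φ is true.
  s4 (successors {s1, s3, s4, s6}): φ is false.
  s5 (successors {s0, s2, s4, s5}): φ is true.
  s6 (successors {s1, s3}): φ is false.
Detail at s0 (counterexample):
  At s0: Dia Dia q is true, q is false, so Dia Dia q -> q is false.
    At s0: Dia Dia q requires Dia q at some successor in {s3, s4, s6}.
      Dia q holds at s3, so Dia Dia q is true at s0.

No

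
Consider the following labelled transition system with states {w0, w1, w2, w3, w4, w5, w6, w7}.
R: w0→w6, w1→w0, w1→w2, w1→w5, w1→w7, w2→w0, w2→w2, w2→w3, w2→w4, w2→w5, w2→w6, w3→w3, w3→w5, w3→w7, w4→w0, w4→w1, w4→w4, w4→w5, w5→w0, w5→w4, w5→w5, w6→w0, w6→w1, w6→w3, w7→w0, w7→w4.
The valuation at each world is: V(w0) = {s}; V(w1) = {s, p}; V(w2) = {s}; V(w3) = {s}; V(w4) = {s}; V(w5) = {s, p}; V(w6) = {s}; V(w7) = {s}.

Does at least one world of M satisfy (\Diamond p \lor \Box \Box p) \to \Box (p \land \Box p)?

Let φ = (\Diamond p \lor \Box \Box p) \to \Box (p \land \Box p). Evaluate φ at each world:
  w0 (successors {w6}): φ is true.
  w1 (successors {w0, w2, w5, w7}): φ is false.
  w2 (successors {w0, w2, w3, w4, w5, w6}): φ is false.
  w3 (successors {w3, w5, w7}): φ is false.
  w4 (successors {w0, w1, w4, w5}): φ is false.
  w5 (successors {w0, w4, w5}): φ is false.
  w6 (successors {w0, w1, w3}): φ is false.
  w7 (successors {w0, w4}): φ is true.
Detail at w0 (witness):
  At w0: \Diamond p \lor \Box \Box p is false, \Box (p \land \Box p) is false, so (\Diamond p \lor \Box \Box p) \to \Box (p \land \Box p) is true.
    At w0: \Diamond p is false, \Box \Box p is false, so \Diamond p \lor \Box \Box p is false.
      At w0: \Diamond p requires p at some successor in {w6}.
        At w6: p is false.
      So \Diamond p is false at w0.
      At w0: \Box \Box p requires \Box p at every successor {w6}.
        \Box p fails at w6, so \Box \Box p is false at w0.
    At w0: \Box (p \land \Box p) requires p \land \Box p at every successor {w6}.
      p \land \Box p fails at w6, so \Box (p \land \Box p) is false at w0.

Yes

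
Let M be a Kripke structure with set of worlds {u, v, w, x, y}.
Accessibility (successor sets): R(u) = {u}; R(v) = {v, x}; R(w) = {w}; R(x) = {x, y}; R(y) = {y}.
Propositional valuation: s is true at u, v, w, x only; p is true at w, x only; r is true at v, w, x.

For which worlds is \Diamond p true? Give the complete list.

v, w, x

Let φ = \Diamond p. Evaluate φ at each world:
  u (successors {u}): φ is false.
  v (successors {v, x}): φ is true.
  w (successors {w}): φ is true.
  x (successors {x, y}): φ is true.
  y (successors {y}): φ is false.
For instance, at u:
  At u: \Diamond p requires p at some successor in {u}.
    At u: p is false.
  So \Diamond p is false at u.
Satisfying worlds: {v, w, x}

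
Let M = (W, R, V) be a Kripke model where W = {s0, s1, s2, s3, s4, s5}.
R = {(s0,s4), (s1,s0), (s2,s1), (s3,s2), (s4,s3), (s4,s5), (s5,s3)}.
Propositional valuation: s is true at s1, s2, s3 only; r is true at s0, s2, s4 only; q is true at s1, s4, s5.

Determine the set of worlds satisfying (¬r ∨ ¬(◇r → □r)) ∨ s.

Let φ = (¬r ∨ ¬(◇r → □r)) ∨ s. Evaluate φ at each world:
  s0 (successors {s4}): φ is false.
  s1 (successors {s0}): φ is true.
  s2 (successors {s1}): φ is true.
  s3 (successors {s2}): φ is true.
  s4 (successors {s3, s5}): φ is false.
  s5 (successors {s3}): φ is true.
For instance, at s5:
  At s5: ¬r ∨ ¬(◇r → □r) is true, s is false, so (¬r ∨ ¬(◇r → □r)) ∨ s is true.
    At s5: ¬r is true, ¬(◇r → □r) is false, so ¬r ∨ ¬(◇r → □r) is true.
      At s5: ◇r → □r is true, so ¬(◇r → □r) is false.
Satisfying worlds: {s1, s2, s3, s5}

s1, s2, s3, s5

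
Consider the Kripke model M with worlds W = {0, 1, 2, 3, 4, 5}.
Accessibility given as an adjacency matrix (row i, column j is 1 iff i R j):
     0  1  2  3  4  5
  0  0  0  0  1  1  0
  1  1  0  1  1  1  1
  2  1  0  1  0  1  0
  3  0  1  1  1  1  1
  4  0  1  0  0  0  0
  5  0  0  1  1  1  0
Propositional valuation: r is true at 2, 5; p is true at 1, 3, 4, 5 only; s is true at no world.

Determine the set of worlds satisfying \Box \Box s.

none

Let φ = \Box \Box s. Evaluate φ at each world:
  0 (successors {3, 4}): φ is false.
  1 (successors {0, 2, 3, 4, 5}): φ is false.
  2 (successors {0, 2, 4}): φ is false.
  3 (successors {1, 2, 3, 4, 5}): φ is false.
  4 (successors {1}): φ is false.
  5 (successors {2, 3, 4}): φ is false.
For instance, at 5:
  At 5: \Box \Box s requires \Box s at every successor {2, 3, 4}.
    \Box s fails at 2, so \Box \Box s is false at 5.
      At 2: \Box s requires s at every successor {0, 2, 4}.
        s fails at 0, so \Box s is false at 2.
Satisfying worlds: none.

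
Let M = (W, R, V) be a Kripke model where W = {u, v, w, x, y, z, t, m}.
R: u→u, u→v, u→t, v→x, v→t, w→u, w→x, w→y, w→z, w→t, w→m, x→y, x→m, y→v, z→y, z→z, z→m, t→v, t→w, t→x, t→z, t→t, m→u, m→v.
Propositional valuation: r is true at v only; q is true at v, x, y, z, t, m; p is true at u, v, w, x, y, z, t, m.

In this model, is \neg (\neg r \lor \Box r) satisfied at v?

Recall that \Box ψ holds at a world iff ψ holds at every accessible world, and \Diamond ψ holds iff ψ holds at some accessible world.
At v: \neg r \lor \Box r is false, so \neg (\neg r \lor \Box r) is true.
  At v: \neg r is false, \Box r is false, so \neg r \lor \Box r is false.
    At v: \Box r requires r at every successor {x, t}.
      r fails at x, so \Box r is false at v.

Yes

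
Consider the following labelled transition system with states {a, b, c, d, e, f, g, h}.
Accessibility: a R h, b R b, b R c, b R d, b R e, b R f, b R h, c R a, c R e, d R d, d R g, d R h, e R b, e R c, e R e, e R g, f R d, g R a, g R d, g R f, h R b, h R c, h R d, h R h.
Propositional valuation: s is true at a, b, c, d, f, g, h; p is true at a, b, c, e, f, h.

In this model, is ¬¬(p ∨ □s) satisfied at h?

At h: ¬(p ∨ □s) is false, so ¬¬(p ∨ □s) is true.
  At h: p ∨ □s is true, so ¬(p ∨ □s) is false.
    At h: p is true, □s is true, so p ∨ □s is true.
      At h: □s requires s at every successor {b, c, d, h}.
        At b: s is true.
        At c: s is true.
        At d: s is true.
        At h: s is true.
      So □s is true at h.

Yes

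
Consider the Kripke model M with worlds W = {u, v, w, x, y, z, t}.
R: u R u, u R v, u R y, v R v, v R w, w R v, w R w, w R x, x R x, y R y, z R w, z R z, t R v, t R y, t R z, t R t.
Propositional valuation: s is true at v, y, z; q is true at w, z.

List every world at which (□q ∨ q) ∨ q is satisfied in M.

w, z

Recall that □ψ holds at a world iff ψ holds at every accessible world, and ◇ψ holds iff ψ holds at some accessible world.
Let φ = (□q ∨ q) ∨ q. Evaluate φ at each world:
  u (successors {u, v, y}): φ is false.
  v (successors {v, w}): φ is false.
  w (successors {v, w, x}): φ is true.
  x (successors {x}): φ is false.
  y (successors {y}): φ is false.
  z (successors {w, z}): φ is true.
  t (successors {v, y, z, t}): φ is false.
For instance, at w:
  At w: □q ∨ q is true, q is true, so (□q ∨ q) ∨ q is true.
    At w: □q is false, q is true, so □q ∨ q is true.
      At w: □q requires q at every successor {v, w, x}.
        q fails at v, so □q is false at w.
Satisfying worlds: {w, z}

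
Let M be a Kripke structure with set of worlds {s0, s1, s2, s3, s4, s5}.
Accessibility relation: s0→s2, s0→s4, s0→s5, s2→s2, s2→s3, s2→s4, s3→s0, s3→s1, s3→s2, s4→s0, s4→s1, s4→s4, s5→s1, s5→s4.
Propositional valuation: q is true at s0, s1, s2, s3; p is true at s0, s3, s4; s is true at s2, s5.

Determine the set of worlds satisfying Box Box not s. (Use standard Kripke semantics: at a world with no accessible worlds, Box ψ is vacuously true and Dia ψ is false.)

Recall that Box ψ holds at a world iff ψ holds at every accessible world, and Dia ψ holds iff ψ holds at some accessible world.
Let φ = Box Box not s. Evaluate φ at each world:
  s0 (successors {s2, s4, s5}): φ is false.
  s1 (successors ∅): φ is true.
  s2 (successors {s2, s3, s4}): φ is false.
  s3 (successors {s0, s1, s2}): φ is false.
  s4 (successors {s0, s1, s4}): φ is false.
  s5 (successors {s1, s4}): φ is true.
For instance, at s5:
  At s5: Box Box not s requires Box not s at every successor {s1, s4}.
      At s1: no accessible worlds, so Box not s holds vacuously.
      At s4: Box not s requires not s at every successor {s0, s1, s4}.
        At s0: not s is true.
        At s1: not s is true.
        At s4: not s is true.
      So Box not s is true at s4.
  So Box Box not s is true at s5.
Satisfying worlds: {s1, s5}

s1, s5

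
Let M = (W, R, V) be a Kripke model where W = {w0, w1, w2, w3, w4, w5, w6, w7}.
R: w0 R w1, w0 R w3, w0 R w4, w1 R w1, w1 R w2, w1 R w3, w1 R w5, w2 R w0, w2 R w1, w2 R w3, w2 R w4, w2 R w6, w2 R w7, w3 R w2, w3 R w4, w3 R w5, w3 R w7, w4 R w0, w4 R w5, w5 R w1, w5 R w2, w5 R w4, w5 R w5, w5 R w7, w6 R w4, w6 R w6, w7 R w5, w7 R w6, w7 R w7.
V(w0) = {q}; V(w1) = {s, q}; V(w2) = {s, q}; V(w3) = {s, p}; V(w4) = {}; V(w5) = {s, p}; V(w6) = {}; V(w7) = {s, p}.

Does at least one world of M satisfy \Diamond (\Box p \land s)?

Let φ = \Diamond (\Box p \land s). Evaluate φ at each world:
  w0 (successors {w1, w3, w4}): φ is false.
  w1 (successors {w1, w2, w3, w5}): φ is false.
  w2 (successors {w0, w1, w3, w4, w6, w7}): φ is false.
  w3 (successors {w2, w4, w5, w7}): φ is false.
  w4 (successors {w0, w5}): φ is false.
  w5 (successors {w1, w2, w4, w5, w7}): φ is false.
  w6 (successors {w4, w6}): φ is false.
  w7 (successors {w5, w6, w7}): φ is false.
For instance, at w7:
  At w7: \Diamond (\Box p \land s) requires \Box p \land s at some successor in {w5, w6, w7}.
    At w5: \Box p \land s is false.
    At w6: \Box p \land s is false.
    At w7: \Box p \land s is false.
  So \Diamond (\Box p \land s) is false at w7.

No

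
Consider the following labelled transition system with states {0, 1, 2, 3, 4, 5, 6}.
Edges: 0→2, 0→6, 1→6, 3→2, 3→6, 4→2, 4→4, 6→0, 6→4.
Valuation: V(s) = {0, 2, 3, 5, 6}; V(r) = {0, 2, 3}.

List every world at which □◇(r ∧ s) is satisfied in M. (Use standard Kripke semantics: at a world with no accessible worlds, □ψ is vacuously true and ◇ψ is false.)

Let φ = □◇(r ∧ s). Evaluate φ at each world:
  0 (successors {2, 6}): φ is false.
  1 (successors {6}): φ is true.
  2 (successors ∅): φ is true.
  3 (successors {2, 6}): φ is false.
  4 (successors {2, 4}): φ is false.
  5 (successors ∅): φ is true.
  6 (successors {0, 4}): φ is true.
For instance, at 3:
  At 3: □◇(r ∧ s) requires ◇(r ∧ s) at every successor {2, 6}.
    ◇(r ∧ s) fails at 2, so □◇(r ∧ s) is false at 3.
      At 2: no accessible worlds, so ◇(r ∧ s) is false.
Satisfying worlds: {1, 2, 5, 6}

1, 2, 5, 6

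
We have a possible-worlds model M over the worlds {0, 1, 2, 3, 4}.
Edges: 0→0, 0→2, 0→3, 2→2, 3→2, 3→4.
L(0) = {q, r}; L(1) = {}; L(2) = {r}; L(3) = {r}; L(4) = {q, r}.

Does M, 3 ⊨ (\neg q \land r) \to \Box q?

No

At 3: \neg q \land r is true, \Box q is false, so (\neg q \land r) \to \Box q is false.
  At 3: \Box q requires q at every successor {2, 4}.
    q fails at 2, so \Box q is false at 3.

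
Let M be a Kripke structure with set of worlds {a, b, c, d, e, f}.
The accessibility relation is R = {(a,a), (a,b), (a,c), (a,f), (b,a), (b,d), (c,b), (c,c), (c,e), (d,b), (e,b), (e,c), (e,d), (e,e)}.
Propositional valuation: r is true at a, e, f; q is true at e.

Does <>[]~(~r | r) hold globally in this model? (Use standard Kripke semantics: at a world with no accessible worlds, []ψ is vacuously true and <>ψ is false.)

Recall that []ψ holds at a world iff ψ holds at every accessible world, and <>ψ holds iff ψ holds at some accessible world.
Let φ = <>[]~(~r | r). Evaluate φ at each world:
  a (successors {a, b, c, f}): φ is true.
  b (successors {a, d}): φ is false.
  c (successors {b, c, e}): φ is false.
  d (successors {b}): φ is false.
  e (successors {b, c, d, e}): φ is false.
  f (successors ∅): φ is false.
Detail at b (counterexample):
  At b: <>[]~(~r | r) requires []~(~r | r) at some successor in {a, d}.
    At a: []~(~r | r) is false.
    At d: []~(~r | r) is false.
  So <>[]~(~r | r) is false at b.

No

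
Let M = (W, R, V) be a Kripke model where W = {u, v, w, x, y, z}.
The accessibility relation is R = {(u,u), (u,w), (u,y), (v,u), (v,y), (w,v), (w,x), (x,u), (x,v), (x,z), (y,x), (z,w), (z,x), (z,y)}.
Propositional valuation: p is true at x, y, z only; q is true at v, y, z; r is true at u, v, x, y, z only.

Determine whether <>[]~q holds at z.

Yes

At z: <>[]~q requires []~q at some successor in {w, x, y}.
  []~q holds at y, so <>[]~q is true at z.
    At y: []~q requires ~q at every successor {x}.
      At x: ~q is true.
    So []~q is true at y.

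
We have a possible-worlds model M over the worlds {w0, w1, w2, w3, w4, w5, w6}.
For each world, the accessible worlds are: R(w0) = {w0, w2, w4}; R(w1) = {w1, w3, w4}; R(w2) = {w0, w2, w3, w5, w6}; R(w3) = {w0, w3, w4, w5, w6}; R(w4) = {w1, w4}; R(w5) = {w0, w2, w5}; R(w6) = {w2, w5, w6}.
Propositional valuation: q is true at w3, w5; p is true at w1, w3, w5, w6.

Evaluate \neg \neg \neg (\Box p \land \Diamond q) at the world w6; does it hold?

Yes

At w6: \neg \neg (\Box p \land \Diamond q) is false, so \neg \neg \neg (\Box p \land \Diamond q) is true.
  At w6: \neg (\Box p \land \Diamond q) is true, so \neg \neg (\Box p \land \Diamond q) is false.
    At w6: \Box p \land \Diamond q is false, so \neg (\Box p \land \Diamond q) is true.
      At w6: \Box p is false, \Diamond q is true, so \Box p \land \Diamond q is false.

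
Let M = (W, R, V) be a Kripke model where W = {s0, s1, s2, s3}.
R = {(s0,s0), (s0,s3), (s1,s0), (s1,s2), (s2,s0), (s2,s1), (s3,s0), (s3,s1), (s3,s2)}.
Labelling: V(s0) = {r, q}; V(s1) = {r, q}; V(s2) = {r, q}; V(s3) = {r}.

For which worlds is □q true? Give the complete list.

s1, s2, s3

Let φ = □q. Evaluate φ at each world:
  s0 (successors {s0, s3}): φ is false.
  s1 (successors {s0, s2}): φ is true.
  s2 (successors {s0, s1}): φ is true.
  s3 (successors {s0, s1, s2}): φ is true.
For instance, at s1:
  At s1: □q requires q at every successor {s0, s2}.
    At s0: q is true.
    At s2: q is true.
  So □q is true at s1.
Satisfying worlds: {s1, s2, s3}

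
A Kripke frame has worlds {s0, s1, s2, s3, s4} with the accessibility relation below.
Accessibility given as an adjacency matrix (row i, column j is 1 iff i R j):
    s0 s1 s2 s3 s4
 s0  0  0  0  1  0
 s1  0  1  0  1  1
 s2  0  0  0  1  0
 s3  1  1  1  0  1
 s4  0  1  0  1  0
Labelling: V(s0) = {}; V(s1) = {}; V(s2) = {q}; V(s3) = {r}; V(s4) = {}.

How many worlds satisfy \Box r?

Let φ = \Box r. Evaluate φ at each world:
  s0 (successors {s3}): φ is true.
  s1 (successors {s1, s3, s4}): φ is false.
  s2 (successors {s3}): φ is true.
  s3 (successors {s0, s1, s2, s4}): φ is false.
  s4 (successors {s1, s3}): φ is false.
For instance, at s2:
  At s2: \Box r requires r at every successor {s3}.
    At s3: r is true.
  So \Box r is true at s2.
Satisfying worlds: {s0, s2}

2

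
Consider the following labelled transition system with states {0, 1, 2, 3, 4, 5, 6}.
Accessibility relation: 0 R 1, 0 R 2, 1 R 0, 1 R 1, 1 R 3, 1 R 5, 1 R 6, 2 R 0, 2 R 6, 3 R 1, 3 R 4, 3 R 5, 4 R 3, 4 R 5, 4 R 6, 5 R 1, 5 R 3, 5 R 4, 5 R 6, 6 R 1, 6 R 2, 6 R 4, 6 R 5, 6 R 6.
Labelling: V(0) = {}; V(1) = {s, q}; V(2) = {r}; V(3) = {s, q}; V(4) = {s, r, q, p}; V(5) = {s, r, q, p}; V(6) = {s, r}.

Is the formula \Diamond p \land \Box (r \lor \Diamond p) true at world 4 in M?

Yes

At 4: \Diamond p is true, \Box (r \lor \Diamond p) is true, so \Diamond p \land \Box (r \lor \Diamond p) is true.
  At 4: \Diamond p requires p at some successor in {3, 5, 6}.
    p holds at 5, so \Diamond p is true at 4.
  At 4: \Box (r \lor \Diamond p) requires r \lor \Diamond p at every successor {3, 5, 6}.
      At 3: r is false, \Diamond p is true, so r \lor \Diamond p is true.
      At 5: r is true, \Diamond p is true, so r \lor \Diamond p is true.
      At 6: r is true, \Diamond p is true, so r \lor \Diamond p is true.
  So \Box (r \lor \Diamond p) is true at 4.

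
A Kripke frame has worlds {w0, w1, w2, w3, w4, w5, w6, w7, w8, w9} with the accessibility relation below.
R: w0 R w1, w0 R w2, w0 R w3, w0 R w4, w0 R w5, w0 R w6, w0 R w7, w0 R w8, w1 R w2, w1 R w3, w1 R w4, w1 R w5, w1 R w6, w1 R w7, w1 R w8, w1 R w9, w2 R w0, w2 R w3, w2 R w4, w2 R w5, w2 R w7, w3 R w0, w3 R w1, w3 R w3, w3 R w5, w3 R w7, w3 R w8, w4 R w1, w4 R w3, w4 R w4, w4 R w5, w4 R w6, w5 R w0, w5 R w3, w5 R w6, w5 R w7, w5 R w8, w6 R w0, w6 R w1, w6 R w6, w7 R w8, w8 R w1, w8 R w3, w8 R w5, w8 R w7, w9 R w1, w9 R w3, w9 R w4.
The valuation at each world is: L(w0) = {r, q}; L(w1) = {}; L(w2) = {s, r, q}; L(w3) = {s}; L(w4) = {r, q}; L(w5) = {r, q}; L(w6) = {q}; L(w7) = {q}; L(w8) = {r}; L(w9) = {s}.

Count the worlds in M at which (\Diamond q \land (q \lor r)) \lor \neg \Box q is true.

10

Let φ = (\Diamond q \land (q \lor r)) \lor \neg \Box q. Evaluate φ at each world:
  w0 (successors {w1, w2, w3, w4, w5, w6, w7, w8}): φ is true.
  w1 (successors {w2, w3, w4, w5, w6, w7, w8, w9}): φ is true.
  w2 (successors {w0, w3, w4, w5, w7}): φ is true.
  w3 (successors {w0, w1, w3, w5, w7, w8}): φ is true.
  w4 (successors {w1, w3, w4, w5, w6}): φ is true.
  w5 (successors {w0, w3, w6, w7, w8}): φ is true.
  w6 (successors {w0, w1, w6}): φ is true.
  w7 (successors {w8}): φ is true.
  w8 (successors {w1, w3, w5, w7}): φ is true.
  w9 (successors {w1, w3, w4}): φ is true.
For instance, at w3:
  At w3: \Diamond q \land (q \lor r) is false, \neg \Box q is true, so (\Diamond q \land (q \lor r)) \lor \neg \Box q is true.
    At w3: \Diamond q is true, q \lor r is false, so \Diamond q \land (q \lor r) is false.
      At w3: \Diamond q requires q at some successor in {w0, w1, w3, w5, w7, w8}.
        q holds at w0, so \Diamond q is true at w3.
    At w3: \Box q is false, so \neg \Box q is true.
      At w3: \Box q requires q at every successor {w0, w1, w3, w5, w7, w8}.
        q fails at w1, so \Box q is false at w3.
Satisfying worlds: {w0, w1, w2, w3, w4, w5, w6, w7, w8, w9}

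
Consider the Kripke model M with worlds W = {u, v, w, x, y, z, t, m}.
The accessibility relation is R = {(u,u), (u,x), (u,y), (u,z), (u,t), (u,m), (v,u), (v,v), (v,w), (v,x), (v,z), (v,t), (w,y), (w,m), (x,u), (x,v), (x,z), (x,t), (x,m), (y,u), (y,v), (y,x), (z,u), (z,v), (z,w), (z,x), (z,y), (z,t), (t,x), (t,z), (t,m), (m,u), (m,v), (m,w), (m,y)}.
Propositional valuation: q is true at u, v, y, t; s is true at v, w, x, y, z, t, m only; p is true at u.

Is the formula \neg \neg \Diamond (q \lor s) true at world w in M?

Recall that \Diamond ψ holds at a world iff ψ holds at some accessible world.
At w: \neg \Diamond (q \lor s) is false, so \neg \neg \Diamond (q \lor s) is true.
  At w: \Diamond (q \lor s) is true, so \neg \Diamond (q \lor s) is false.
    At w: \Diamond (q \lor s) requires q \lor s at some successor in {y, m}.
      q \lor s holds at y, so \Diamond (q \lor s) is true at w.

Yes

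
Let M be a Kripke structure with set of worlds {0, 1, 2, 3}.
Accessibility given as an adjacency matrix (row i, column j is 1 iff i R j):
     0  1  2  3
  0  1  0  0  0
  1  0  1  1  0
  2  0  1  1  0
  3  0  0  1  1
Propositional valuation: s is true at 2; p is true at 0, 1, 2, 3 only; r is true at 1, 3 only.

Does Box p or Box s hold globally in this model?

Let φ = Box p or Box s. Evaluate φ at each world:
  0 (successors {0}): φ is true.
  1 (successors {1, 2}): φ is true.
  2 (successors {1, 2}): φ is true.
  3 (successors {2, 3}): φ is true.
For instance, at 2:
  At 2: Box p is true, Box s is false, so Box p or Box s is true.
    At 2: Box p requires p at every successor {1, 2}.
      At 1: p is true.
      At 2: p is true.
    So Box p is true at 2.
    At 2: Box s requires s at every successor {1, 2}.
      s fails at 1, so Box s is false at 2.

Yes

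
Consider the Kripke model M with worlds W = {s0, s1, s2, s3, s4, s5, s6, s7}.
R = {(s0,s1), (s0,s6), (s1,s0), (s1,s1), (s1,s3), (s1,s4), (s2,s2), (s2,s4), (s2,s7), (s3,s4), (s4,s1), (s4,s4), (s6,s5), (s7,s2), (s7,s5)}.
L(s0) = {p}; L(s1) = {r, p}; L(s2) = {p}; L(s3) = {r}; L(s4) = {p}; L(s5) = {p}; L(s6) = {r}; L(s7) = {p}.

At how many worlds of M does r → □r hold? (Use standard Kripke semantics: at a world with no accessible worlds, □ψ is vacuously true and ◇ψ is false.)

5

Let φ = r → □r. Evaluate φ at each world:
  s0 (successors {s1, s6}): φ is true.
  s1 (successors {s0, s1, s3, s4}): φ is false.
  s2 (successors {s2, s4, s7}): φ is true.
  s3 (successors {s4}): φ is false.
  s4 (successors {s1, s4}): φ is true.
  s5 (successors ∅): φ is true.
  s6 (successors {s5}): φ is false.
  s7 (successors {s2, s5}): φ is true.
For instance, at s2:
  At s2: r is false, □r is false, so r → □r is true.
    At s2: □r requires r at every successor {s2, s4, s7}.
      r fails at s2, so □r is false at s2.
Satisfying worlds: {s0, s2, s4, s5, s7}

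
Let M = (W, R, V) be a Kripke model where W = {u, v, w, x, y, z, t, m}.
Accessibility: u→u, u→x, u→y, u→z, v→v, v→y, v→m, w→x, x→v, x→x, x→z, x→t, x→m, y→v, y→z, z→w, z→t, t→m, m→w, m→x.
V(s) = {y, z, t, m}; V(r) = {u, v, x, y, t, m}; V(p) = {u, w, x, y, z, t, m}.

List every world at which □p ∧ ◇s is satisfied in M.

u, z, t

Recall that □ψ holds at a world iff ψ holds at every accessible world, and ◇ψ holds iff ψ holds at some accessible world.
Let φ = □p ∧ ◇s. Evaluate φ at each world:
  u (successors {u, x, y, z}): φ is true.
  v (successors {v, y, m}): φ is false.
  w (successors {x}): φ is false.
  x (successors {v, x, z, t, m}): φ is false.
  y (successors {v, z}): φ is false.
  z (successors {w, t}): φ is true.
  t (successors {m}): φ is true.
  m (successors {w, x}): φ is false.
For instance, at y:
  At y: □p is false, ◇s is true, so □p ∧ ◇s is false.
    At y: □p requires p at every successor {v, z}.
      p fails at v, so □p is false at y.
    At y: ◇s requires s at some successor in {v, z}.
      s holds at z, so ◇s is true at y.
Satisfying worlds: {u, z, t}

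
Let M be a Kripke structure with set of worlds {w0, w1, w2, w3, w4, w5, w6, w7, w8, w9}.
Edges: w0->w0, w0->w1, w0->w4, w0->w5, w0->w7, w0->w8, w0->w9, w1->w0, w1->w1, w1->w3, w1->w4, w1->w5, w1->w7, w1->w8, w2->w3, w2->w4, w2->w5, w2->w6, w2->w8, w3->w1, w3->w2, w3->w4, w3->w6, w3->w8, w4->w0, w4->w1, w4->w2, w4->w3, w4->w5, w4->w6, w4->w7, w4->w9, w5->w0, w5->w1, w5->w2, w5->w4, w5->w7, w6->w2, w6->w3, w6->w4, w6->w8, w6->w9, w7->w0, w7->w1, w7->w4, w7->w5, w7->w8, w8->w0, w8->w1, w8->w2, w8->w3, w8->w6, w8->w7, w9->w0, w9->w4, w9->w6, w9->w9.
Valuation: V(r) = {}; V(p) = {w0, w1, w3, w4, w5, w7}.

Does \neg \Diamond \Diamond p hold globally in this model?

Let φ = \neg \Diamond \Diamond p. Evaluate φ at each world:
  w0 (successors {w0, w1, w4, w5, w7, w8, w9}): φ is false.
  w1 (successors {w0, w1, w3, w4, w5, w7, w8}): φ is false.
  w2 (successors {w3, w4, w5, w6, w8}): φ is false.
  w3 (successors {w1, w2, w4, w6, w8}): φ is false.
  w4 (successors {w0, w1, w2, w3, w5, w6, w7, w9}): φ is false.
  w5 (successors {w0, w1, w2, w4, w7}): φ is false.
  w6 (successors {w2, w3, w4, w8, w9}): φ is false.
  w7 (successors {w0, w1, w4, w5, w8}): φ is false.
  w8 (successors {w0, w1, w2, w3, w6, w7}): φ is false.
  w9 (successors {w0, w4, w6, w9}): φ is false.
Detail at w0 (counterexample):
  At w0: \Diamond \Diamond p is true, so \neg \Diamond \Diamond p is false.
    At w0: \Diamond \Diamond p requires \Diamond p at some successor in {w0, w1, w4, w5, w7, w8, w9}.
      \Diamond p holds at w0, so \Diamond \Diamond p is true at w0.

No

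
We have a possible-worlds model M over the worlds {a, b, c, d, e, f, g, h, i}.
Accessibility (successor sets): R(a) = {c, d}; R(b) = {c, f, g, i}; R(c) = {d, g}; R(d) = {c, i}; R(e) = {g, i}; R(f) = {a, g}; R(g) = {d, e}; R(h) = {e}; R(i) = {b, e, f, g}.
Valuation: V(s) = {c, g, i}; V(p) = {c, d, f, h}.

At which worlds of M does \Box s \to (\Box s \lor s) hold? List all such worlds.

Recall that \Box ψ holds at a world iff ψ holds at every accessible world, and \Diamond ψ holds iff ψ holds at some accessible world.
Let φ = \Box s \to (\Box s \lor s). Evaluate φ at each world:
  a (successors {c, d}): φ is true.
  b (successors {c, f, g, i}): φ is true.
  c (successors {d, g}): φ is true.
  d (successors {c, i}): φ is true.
  e (successors {g, i}): φ is true.
  f (successors {a, g}): φ is true.
  g (successors {d, e}): φ is true.
  h (successors {e}): φ is true.
  i (successors {b, e, f, g}): φ is true.
For instance, at c:
  At c: \Box s is false, \Box s \lor s is true, so \Box s \to (\Box s \lor s) is true.
    At c: \Box s requires s at every successor {d, g}.
      s fails at d, so \Box s is false at c.
    At c: \Box s is false, s is true, so \Box s \lor s is true.
      At c: \Box s requires s at every successor {d, g}.
        s fails at d, so \Box s is false at c.
Satisfying worlds: {a, b, c, d, e, f, g, h, i}

a, b, c, d, e, f, g, h, i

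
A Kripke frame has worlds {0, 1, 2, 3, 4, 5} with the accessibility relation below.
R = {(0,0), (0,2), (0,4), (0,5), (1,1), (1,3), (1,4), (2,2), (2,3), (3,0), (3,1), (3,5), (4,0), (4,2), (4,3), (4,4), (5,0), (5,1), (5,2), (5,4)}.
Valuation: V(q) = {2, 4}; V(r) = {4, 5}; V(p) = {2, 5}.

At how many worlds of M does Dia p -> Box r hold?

Let φ = Dia p -> Box r. Evaluate φ at each world:
  0 (successors {0, 2, 4, 5}): φ is false.
  1 (successors {1, 3, 4}): φ is true.
  2 (successors {2, 3}): φ is false.
  3 (successors {0, 1, 5}): φ is false.
  4 (successors {0, 2, 3, 4}): φ is false.
  5 (successors {0, 1, 2, 4}): φ is false.
For instance, at 1:
  At 1: Dia p is false, Box r is false, so Dia p -> Box r is true.
    At 1: Dia p requires p at some successor in {1, 3, 4}.
      At 1: p is false.
      At 3: p is false.
      At 4: p is false.
    So Dia p is false at 1.
    At 1: Box r requires r at every successor {1, 3, 4}.
      r fails at 1, so Box r is false at 1.
Satisfying worlds: {1}

1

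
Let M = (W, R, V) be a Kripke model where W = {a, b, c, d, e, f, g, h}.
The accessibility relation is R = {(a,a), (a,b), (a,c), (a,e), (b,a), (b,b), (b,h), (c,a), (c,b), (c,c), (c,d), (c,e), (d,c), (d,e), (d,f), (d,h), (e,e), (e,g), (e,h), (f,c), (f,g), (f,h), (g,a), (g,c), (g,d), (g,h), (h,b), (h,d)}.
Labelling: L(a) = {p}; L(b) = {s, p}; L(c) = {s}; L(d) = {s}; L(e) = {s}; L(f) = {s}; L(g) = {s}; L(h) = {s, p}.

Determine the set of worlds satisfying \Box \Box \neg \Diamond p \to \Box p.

a, b, c, d, e, f, g, h

Let φ = \Box \Box \neg \Diamond p \to \Box p. Evaluate φ at each world:
  a (successors {a, b, c, e}): φ is true.
  b (successors {a, b, h}): φ is true.
  c (successors {a, b, c, d, e}): φ is true.
  d (successors {c, e, f, h}): φ is true.
  e (successors {e, g, h}): φ is true.
  f (successors {c, g, h}): φ is true.
  g (successors {a, c, d, h}): φ is true.
  h (successors {b, d}): φ is true.
For instance, at g:
  At g: \Box \Box \neg \Diamond p is false, \Box p is false, so \Box \Box \neg \Diamond p \to \Box p is true.
    At g: \Box \Box \neg \Diamond p requires \Box \neg \Diamond p at every successor {a, c, d, h}.
      \Box \neg \Diamond p fails at a, so \Box \Box \neg \Diamond p is false at g.
    At g: \Box p requires p at every successor {a, c, d, h}.
      p fails at c, so \Box p is false at g.
Satisfying worlds: {a, b, c, d, e, f, g, h}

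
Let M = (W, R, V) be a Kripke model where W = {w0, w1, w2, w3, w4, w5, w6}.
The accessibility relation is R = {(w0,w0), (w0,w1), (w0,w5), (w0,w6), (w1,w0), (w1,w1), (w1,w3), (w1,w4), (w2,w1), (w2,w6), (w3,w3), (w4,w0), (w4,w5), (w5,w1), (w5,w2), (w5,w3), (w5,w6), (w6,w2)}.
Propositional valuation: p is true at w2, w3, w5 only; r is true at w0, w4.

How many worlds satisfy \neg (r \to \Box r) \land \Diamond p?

Recall that \Box ψ holds at a world iff ψ holds at every accessible world, and \Diamond ψ holds iff ψ holds at some accessible world.
Let φ = \neg (r \to \Box r) \land \Diamond p. Evaluate φ at each world:
  w0 (successors {w0, w1, w5, w6}): φ is true.
  w1 (successors {w0, w1, w3, w4}): φ is false.
  w2 (successors {w1, w6}): φ is false.
  w3 (successors {w3}): φ is false.
  w4 (successors {w0, w5}): φ is true.
  w5 (successors {w1, w2, w3, w6}): φ is false.
  w6 (successors {w2}): φ is false.
For instance, at w1:
  At w1: \neg (r \to \Box r) is false, \Diamond p is true, so \neg (r \to \Box r) \land \Diamond p is false.
    At w1: r \to \Box r is true, so \neg (r \to \Box r) is false.
      At w1: r is false, \Box r is false, so r \to \Box r is true.
    At w1: \Diamond p requires p at some successor in {w0, w1, w3, w4}.
      p holds at w3, so \Diamond p is true at w1.
Satisfying worlds: {w0, w4}

2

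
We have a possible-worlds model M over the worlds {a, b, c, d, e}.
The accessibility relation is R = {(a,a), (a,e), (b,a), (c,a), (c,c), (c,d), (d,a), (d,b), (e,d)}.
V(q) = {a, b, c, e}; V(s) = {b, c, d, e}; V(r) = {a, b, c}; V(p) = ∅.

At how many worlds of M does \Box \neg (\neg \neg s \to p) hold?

Recall that \Box ψ holds at a world iff ψ holds at every accessible world, and \Diamond ψ holds iff ψ holds at some accessible world.
Let φ = \Box \neg (\neg \neg s \to p). Evaluate φ at each world:
  a (successors {a, e}): φ is false.
  b (successors {a}): φ is false.
  c (successors {a, c, d}): φ is false.
  d (successors {a, b}): φ is false.
  e (successors {d}): φ is true.
For instance, at d:
  At d: \Box \neg (\neg \neg s \to p) requires \neg (\neg \neg s \to p) at every successor {a, b}.
    \neg (\neg \neg s \to p) fails at a, so \Box \neg (\neg \neg s \to p) is false at d.
Satisfying worlds: {e}

1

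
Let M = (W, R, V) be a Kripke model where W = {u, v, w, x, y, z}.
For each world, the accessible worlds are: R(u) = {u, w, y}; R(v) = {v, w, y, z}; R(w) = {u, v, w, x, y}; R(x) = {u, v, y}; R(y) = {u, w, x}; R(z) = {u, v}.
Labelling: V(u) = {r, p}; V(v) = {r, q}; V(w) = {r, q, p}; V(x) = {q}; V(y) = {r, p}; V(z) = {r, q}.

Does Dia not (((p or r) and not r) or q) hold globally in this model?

Recall that Dia ψ holds at a world iff ψ holds at some accessible world.
Let φ = Dia not (((p or r) and not r) or q). Evaluate φ at each world:
  u (successors {u, w, y}): φ is true.
  v (successors {v, w, y, z}): φ is true.
  w (successors {u, v, w, x, y}): φ is true.
  x (successors {u, v, y}): φ is true.
  y (successors {u, w, x}): φ is true.
  z (successors {u, v}): φ is true.
For instance, at z:
  At z: Dia not (((p or r) and not r) or q) requires not (((p or r) and not r) or q) at some successor in {u, v}.
    not (((p or r) and not r) or q) holds at u, so Dia not (((p or r) and not r) or q) is true at z.

Yes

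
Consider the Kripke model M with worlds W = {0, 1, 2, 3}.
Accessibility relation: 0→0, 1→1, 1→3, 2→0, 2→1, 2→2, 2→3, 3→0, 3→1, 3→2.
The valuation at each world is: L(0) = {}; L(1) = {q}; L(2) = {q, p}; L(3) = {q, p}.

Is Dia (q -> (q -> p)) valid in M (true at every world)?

Let φ = Dia (q -> (q -> p)). Evaluate φ at each world:
  0 (successors {0}): φ is true.
  1 (successors {1, 3}): φ is true.
  2 (successors {0, 1, 2, 3}): φ is true.
  3 (successors {0, 1, 2}): φ is true.
For instance, at 2:
  At 2: Dia (q -> (q -> p)) requires q -> (q -> p) at some successor in {0, 1, 2, 3}.
    q -> (q -> p) holds at 0, so Dia (q -> (q -> p)) is true at 2.

Yes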